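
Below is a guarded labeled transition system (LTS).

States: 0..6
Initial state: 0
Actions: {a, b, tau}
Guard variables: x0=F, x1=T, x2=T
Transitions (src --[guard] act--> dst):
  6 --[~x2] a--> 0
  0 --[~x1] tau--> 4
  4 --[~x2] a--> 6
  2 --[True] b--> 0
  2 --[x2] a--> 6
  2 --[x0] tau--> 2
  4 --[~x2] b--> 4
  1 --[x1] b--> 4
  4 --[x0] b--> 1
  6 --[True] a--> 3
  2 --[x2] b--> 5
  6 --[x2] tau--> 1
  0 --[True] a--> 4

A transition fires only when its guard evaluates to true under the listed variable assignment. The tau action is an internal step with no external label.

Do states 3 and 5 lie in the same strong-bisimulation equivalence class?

Answer: BISIMILAR

Working:
Compute ~ classes (split until stable):
  P[0] = {{0,1,2,3,4,5,6}}
  P[1] = {{0},{1},{2},{3,4,5},{6}}
stable after 2 split(s): 5 block(s)
[3]={3,4,5}  [5]={3,4,5}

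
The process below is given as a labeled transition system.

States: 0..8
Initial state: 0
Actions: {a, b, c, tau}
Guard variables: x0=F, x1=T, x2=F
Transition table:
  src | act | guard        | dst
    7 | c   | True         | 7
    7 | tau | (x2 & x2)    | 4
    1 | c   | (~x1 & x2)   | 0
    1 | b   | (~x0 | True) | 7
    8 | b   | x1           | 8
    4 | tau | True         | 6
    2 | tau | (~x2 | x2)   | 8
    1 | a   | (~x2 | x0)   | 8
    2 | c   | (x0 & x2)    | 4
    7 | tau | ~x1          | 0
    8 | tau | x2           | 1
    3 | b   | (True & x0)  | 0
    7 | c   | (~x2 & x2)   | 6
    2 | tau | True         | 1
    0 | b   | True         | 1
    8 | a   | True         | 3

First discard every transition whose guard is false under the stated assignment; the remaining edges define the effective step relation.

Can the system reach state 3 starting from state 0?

Answer: REACHABLE

Trace:
9 transition(s) survive guard evaluation.
L0 = {0}
L1 = {1}  total {0,1}
L2 = {7,8}  total {0,1,7,8}
L3 = {3}  total {0,1,3,7,8}
Reach set: {0,1,3,7,8}
trace reaching 3: b·a·a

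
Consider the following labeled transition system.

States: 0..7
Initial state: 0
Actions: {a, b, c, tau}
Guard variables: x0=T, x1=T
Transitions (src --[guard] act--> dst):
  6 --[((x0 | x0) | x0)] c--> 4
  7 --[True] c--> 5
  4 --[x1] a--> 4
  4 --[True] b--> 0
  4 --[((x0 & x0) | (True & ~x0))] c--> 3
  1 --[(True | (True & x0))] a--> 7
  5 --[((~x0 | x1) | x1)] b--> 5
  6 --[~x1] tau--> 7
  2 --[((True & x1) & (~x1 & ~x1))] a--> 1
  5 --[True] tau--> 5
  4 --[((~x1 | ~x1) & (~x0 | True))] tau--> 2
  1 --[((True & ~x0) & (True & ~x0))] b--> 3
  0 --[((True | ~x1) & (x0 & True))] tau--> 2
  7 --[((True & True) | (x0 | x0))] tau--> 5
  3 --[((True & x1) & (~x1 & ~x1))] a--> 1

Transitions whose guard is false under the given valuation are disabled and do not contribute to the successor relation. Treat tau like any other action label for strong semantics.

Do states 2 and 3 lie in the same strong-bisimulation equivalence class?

Refine partition for ~:
  round 0: {{0,1,2,3,4,5,6,7}}
  round 1: {{0},{1},{2,3},{4},{5},{6},{7}}
Fixed point at round 2; 7 class(es).
class of 2: {2,3}; class of 3: {2,3}

Answer: BISIMILAR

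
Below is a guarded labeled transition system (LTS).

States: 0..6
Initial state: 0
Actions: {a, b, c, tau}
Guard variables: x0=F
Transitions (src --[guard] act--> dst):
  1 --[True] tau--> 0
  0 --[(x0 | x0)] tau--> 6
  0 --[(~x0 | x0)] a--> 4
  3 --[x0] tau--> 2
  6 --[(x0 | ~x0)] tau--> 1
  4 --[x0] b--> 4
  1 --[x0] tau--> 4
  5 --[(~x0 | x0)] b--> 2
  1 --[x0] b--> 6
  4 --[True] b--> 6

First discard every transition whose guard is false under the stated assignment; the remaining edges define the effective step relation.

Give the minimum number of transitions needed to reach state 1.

BFS to 1:
  L0 = {0}
  L1 = {4}
  L2 = {6}
  L3 = {1}
first hit 1 at d=3 via a·b·tau

Answer: 3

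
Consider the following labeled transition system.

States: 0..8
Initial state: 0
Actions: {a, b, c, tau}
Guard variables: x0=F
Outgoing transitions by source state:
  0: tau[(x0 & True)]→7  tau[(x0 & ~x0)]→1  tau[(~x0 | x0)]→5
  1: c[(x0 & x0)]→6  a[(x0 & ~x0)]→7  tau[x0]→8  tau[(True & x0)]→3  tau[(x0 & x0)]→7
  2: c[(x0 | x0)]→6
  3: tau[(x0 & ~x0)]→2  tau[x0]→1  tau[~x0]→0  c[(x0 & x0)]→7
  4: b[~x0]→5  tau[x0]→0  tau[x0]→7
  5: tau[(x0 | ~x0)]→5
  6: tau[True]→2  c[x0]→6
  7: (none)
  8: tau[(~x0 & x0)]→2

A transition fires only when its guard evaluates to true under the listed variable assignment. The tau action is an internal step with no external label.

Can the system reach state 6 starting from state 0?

Answer: UNREACHABLE

Analysis:
5 transition(s) survive guard evaluation.
Layer 0: {0}
Layer 1: {5}  now seen {0,5}
R = {0,5}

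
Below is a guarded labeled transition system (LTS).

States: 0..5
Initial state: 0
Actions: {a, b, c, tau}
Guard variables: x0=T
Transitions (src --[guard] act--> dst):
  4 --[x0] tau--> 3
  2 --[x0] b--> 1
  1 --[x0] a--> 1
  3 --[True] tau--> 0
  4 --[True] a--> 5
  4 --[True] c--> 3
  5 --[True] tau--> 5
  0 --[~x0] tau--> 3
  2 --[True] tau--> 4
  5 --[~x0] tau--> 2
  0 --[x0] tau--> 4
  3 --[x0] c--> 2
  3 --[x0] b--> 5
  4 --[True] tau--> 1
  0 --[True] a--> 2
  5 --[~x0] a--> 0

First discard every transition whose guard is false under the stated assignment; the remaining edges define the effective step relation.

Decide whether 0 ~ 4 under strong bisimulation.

Compute ~ classes (split until stable):
  π0 = {{0,1,2,3,4,5}}
  π1 = {{0},{1},{2},{3},{4},{5}}
Fixed point at round 2; 6 class(es).
class of 0: {0}; class of 4: {4}

Answer: NOT BISIMILAR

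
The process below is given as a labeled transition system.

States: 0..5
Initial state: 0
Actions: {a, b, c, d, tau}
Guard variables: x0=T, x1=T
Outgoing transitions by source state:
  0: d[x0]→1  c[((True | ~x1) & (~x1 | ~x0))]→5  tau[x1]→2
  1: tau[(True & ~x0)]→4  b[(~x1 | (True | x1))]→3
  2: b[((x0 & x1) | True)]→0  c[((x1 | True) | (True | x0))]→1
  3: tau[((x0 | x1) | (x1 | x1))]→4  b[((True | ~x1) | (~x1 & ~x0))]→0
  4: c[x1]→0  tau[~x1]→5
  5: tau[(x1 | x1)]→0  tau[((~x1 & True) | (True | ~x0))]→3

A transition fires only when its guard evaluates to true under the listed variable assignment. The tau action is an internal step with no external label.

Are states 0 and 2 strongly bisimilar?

Refine partition for ~:
  P[0] = {{0,1,2,3,4,5}}
  P[1] = {{0},{1},{2},{3},{4},{5}}
6 equivalence class(es) (converged in 2)
class of 0: {0}; class of 2: {2}

Answer: NOT BISIMILAR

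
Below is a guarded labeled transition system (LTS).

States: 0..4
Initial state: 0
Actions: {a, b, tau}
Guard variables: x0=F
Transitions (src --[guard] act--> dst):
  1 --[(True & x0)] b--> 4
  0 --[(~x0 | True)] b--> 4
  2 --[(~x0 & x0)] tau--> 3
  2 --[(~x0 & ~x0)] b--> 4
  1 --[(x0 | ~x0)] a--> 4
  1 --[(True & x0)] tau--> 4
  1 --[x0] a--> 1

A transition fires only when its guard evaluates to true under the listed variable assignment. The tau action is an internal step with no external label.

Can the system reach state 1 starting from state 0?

Answer: UNREACHABLE

Trace:
3 transition(s) survive guard evaluation.
depth 0: {0}
depth 1: {4}  total {0,4}
Reachable = {0,4}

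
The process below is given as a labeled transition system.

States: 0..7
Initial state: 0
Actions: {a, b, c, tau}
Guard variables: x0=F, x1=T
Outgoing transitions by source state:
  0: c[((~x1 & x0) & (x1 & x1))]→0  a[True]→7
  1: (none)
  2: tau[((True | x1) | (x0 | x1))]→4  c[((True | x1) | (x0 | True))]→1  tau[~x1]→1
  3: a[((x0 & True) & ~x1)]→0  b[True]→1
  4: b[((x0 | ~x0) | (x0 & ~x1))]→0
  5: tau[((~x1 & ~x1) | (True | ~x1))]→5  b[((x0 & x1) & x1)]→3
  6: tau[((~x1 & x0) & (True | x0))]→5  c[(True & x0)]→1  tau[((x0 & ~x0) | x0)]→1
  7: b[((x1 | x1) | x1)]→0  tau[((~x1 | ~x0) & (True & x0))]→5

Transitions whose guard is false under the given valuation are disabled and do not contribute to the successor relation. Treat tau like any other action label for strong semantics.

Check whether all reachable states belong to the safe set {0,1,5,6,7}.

Safe = {0,1,5,6,7}
R = {0,7}
  0: safe
  7: safe

Answer: INVARIANT HOLDS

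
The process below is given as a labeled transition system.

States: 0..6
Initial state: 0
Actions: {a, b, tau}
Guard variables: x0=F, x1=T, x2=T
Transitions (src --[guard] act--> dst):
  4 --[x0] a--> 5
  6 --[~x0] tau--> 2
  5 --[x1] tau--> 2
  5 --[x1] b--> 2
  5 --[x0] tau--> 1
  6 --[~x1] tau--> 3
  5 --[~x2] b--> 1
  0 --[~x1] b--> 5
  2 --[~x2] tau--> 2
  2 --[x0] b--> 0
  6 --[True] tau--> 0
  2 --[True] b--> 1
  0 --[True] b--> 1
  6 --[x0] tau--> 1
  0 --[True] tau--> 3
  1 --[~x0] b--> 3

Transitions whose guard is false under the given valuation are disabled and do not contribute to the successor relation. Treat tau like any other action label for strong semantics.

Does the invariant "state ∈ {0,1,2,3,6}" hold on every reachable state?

Inv-set: {0,1,2,3,6}
Reach set: {0,1,3}
  0: ok
  1: ok
  3: ok

Answer: INVARIANT HOLDS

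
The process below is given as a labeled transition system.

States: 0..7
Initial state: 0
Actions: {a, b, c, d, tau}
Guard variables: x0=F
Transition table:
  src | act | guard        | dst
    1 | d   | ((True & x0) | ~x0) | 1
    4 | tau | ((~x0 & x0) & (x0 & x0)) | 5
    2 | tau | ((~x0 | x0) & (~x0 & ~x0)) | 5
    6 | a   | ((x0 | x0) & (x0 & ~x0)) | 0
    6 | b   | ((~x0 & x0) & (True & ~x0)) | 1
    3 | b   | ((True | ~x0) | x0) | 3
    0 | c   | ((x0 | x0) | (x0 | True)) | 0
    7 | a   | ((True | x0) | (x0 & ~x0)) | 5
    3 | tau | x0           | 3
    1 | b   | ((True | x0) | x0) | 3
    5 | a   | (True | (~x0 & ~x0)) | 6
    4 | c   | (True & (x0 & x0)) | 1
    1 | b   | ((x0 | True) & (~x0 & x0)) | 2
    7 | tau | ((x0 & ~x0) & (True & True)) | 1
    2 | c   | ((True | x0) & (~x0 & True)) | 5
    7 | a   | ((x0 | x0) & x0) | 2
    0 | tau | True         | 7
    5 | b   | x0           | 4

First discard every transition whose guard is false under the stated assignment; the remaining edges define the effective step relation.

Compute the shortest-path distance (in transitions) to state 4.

Layered search for 4:
  depth 0: {0}
  depth 1: {7}
  depth 2: {5}
  depth 3: {6}
4 never appears.

Answer: UNREACHABLE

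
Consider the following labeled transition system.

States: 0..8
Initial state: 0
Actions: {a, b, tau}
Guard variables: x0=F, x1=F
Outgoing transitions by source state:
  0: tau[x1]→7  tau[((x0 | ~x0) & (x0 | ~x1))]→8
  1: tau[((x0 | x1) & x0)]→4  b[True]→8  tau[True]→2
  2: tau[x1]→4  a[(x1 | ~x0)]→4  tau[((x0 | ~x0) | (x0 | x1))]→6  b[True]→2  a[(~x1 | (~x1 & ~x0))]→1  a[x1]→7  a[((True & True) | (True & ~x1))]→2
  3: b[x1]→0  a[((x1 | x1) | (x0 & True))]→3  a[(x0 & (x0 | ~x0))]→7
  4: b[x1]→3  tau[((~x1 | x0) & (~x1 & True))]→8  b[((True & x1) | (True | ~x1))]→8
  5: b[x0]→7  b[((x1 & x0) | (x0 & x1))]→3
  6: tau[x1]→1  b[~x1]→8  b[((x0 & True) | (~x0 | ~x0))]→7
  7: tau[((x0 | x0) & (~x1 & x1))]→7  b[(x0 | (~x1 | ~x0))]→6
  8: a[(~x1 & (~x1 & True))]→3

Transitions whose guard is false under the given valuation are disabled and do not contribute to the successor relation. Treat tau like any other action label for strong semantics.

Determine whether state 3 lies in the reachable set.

Guard filter leaves 14 enabled edge(s).
L0 = {0}
L1 = {8}  cumulative {0,8}
L2 = {3}  cumulative {0,3,8}
Reach set: {0,3,8}
Path to 3: tau·a

Answer: REACHABLE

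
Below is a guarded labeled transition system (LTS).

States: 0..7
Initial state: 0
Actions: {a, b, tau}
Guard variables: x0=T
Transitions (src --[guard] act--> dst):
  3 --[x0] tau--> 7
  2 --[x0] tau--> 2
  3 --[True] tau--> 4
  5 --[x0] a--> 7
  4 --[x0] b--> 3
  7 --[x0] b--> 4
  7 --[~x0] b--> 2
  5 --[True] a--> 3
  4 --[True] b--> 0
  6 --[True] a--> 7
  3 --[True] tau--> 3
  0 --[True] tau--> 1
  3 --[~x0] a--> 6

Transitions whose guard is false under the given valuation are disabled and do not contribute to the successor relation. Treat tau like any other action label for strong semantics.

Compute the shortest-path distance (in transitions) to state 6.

Layered search for 6:
  L0 = {0}
  L1 = {1}
6 never appears.

Answer: UNREACHABLE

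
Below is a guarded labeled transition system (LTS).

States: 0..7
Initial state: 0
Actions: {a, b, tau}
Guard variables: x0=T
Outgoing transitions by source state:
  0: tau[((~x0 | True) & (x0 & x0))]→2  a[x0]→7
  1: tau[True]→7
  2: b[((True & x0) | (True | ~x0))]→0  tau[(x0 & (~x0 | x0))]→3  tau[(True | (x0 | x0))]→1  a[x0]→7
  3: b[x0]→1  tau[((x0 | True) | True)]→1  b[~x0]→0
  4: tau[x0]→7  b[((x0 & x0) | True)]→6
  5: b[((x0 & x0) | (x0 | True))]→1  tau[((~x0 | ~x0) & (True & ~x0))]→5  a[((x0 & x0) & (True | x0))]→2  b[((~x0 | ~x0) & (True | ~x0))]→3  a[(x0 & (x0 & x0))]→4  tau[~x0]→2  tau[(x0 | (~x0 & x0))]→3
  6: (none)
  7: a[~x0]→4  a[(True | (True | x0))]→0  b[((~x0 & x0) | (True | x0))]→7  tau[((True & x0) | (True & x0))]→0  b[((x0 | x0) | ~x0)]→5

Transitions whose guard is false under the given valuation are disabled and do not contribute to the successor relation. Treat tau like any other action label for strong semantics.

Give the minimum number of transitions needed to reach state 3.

Layered search for 3:
  Layer 0: {0}
  Layer 1: {2,7}
  Layer 2: {1,3,5}
3 enters at depth 2; path tau·tau

Answer: 2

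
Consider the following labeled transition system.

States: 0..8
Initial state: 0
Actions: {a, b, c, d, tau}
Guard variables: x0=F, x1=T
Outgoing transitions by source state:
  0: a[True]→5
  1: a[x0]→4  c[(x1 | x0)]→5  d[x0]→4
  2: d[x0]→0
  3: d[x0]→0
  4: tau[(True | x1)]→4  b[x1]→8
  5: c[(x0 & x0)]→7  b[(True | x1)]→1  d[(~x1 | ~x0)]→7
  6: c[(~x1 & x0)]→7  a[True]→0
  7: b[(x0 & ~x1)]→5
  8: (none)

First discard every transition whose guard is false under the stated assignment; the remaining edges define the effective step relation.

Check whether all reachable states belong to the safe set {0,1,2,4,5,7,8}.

Answer: INVARIANT HOLDS

Working:
Inv-set: {0,1,2,4,5,7,8}
Reach set: {0,1,5,7}
  0: ✓
  1: ✓
  5: ✓
  7: ✓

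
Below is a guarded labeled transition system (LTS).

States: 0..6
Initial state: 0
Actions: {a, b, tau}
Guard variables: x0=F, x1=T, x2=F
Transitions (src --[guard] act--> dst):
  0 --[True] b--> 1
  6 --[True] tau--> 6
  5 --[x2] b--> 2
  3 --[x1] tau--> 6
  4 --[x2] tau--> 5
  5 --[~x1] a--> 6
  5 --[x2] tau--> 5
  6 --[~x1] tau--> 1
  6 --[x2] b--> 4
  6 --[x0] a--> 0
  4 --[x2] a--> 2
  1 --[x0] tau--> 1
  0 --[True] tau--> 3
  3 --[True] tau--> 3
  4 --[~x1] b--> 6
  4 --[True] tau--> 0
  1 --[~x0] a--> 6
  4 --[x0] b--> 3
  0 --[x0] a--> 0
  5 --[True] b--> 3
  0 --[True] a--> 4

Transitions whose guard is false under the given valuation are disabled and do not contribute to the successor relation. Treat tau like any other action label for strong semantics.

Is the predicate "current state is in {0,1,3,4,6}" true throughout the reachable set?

Safe = {0,1,3,4,6}
R = {0,1,3,4,6}
  0: safe
  1: safe
  3: safe
  4: safe
  6: safe

Answer: INVARIANT HOLDS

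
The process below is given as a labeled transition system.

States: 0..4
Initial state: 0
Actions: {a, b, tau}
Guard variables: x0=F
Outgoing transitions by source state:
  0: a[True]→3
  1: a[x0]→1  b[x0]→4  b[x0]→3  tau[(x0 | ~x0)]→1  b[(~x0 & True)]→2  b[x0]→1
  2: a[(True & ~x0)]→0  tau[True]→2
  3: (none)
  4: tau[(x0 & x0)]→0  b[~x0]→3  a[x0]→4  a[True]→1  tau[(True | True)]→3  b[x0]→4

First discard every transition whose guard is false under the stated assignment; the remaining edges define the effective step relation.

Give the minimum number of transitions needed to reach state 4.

Answer: UNREACHABLE

Analysis:
BFS to 4:
  Layer 0: {0}
  Layer 1: {3}
4 never appears.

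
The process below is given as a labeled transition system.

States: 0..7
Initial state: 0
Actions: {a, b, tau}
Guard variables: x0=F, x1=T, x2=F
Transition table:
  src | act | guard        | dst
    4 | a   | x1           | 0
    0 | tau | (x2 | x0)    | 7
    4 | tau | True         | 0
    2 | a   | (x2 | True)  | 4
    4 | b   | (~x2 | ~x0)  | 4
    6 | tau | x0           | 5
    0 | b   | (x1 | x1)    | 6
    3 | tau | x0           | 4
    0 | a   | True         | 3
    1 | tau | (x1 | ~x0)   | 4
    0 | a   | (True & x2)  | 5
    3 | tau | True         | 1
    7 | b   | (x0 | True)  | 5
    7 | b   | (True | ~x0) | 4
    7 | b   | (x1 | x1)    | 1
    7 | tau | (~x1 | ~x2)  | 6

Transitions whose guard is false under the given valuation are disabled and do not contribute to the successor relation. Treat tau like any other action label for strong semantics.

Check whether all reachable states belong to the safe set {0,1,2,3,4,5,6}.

Safe = {0,1,2,3,4,5,6}
Reach set: {0,1,3,4,6}
  0: safe
  1: safe
  3: safe
  4: safe
  6: safe

Answer: INVARIANT HOLDS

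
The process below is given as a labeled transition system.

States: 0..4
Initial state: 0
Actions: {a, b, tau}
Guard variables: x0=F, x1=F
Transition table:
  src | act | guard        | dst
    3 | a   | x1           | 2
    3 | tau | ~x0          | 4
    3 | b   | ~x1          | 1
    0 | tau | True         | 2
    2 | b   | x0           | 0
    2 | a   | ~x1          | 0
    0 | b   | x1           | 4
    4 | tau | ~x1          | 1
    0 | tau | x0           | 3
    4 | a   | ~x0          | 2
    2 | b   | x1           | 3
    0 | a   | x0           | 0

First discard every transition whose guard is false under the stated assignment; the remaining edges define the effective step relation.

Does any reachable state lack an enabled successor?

Answer: DEADLOCK-FREE

Trace:
Reachable = {0,2}
  0: tau→2  [deg 1]
  2: a→0  [deg 1]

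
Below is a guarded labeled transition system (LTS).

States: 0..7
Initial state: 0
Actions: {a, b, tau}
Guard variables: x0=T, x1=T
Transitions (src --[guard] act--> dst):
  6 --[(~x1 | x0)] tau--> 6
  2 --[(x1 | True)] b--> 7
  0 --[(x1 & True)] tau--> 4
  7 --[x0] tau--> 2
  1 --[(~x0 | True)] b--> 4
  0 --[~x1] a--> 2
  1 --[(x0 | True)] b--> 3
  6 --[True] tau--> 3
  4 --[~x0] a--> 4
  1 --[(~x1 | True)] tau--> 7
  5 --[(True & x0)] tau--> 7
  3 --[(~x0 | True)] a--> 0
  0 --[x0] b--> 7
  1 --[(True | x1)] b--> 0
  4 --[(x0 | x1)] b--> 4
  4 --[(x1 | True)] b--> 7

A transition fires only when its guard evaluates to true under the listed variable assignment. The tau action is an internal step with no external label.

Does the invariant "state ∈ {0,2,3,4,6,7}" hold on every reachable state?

Answer: INVARIANT HOLDS

Trace:
Inv-set: {0,2,3,4,6,7}
Reachable = {0,2,4,7}
  0: ✓
  2: ✓
  4: ✓
  7: ✓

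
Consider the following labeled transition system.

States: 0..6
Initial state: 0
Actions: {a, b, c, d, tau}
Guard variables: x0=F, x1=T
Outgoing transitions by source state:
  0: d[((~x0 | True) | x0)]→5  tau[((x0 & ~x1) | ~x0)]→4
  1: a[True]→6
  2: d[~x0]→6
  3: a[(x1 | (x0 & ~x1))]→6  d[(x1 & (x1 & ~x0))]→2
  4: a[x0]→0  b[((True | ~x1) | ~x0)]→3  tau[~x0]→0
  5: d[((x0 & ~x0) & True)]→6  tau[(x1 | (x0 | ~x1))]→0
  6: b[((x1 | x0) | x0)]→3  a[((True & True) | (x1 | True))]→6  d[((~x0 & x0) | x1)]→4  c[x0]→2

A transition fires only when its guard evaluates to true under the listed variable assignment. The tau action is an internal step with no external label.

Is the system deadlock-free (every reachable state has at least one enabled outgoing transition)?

R = {0,2,3,4,5,6}
  0: d→5  tau→4  [2 out]
  2: d→6  [1 out]
  3: a→6  d→2  [2 out]
  4: b→3  tau→0  [2 out]
  5: tau→0  [1 out]
  6: a→6  b→3  d→4  [3 out]

Answer: DEADLOCK-FREE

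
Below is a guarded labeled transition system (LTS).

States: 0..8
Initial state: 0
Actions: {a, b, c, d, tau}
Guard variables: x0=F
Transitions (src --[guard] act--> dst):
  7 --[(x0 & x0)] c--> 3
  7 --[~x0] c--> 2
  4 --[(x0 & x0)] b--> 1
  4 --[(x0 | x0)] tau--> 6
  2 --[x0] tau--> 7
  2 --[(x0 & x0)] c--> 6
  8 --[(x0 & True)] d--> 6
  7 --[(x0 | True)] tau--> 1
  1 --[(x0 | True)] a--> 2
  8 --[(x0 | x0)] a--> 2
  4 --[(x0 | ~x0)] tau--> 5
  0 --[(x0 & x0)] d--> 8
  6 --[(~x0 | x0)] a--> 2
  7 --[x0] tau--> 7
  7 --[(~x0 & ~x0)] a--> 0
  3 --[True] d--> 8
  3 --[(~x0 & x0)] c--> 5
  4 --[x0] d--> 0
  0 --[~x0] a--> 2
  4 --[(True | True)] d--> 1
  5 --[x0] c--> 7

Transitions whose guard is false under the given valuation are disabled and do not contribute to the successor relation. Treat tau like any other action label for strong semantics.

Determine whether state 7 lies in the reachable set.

9 transition(s) survive guard evaluation.
depth 0: {0}
depth 1: {2}  now seen {0,2}
Reachable = {0,2}

Answer: UNREACHABLE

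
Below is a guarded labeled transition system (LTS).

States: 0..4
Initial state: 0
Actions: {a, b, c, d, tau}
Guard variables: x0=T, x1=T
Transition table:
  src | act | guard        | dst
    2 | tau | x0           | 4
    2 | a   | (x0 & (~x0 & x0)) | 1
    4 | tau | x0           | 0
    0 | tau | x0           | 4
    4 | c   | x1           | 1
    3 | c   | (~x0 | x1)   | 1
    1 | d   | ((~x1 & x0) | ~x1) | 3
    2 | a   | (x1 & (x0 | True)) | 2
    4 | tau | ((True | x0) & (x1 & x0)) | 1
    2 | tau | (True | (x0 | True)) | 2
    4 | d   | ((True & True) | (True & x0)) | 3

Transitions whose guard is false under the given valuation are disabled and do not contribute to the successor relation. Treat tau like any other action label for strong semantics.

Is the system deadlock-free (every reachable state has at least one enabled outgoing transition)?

R = {0,1,3,4}
  0: tau→4  [deg 1]
  1: ∅  [no exit]
  3: c→1  [deg 1]
  4: c→1  d→3  tau→0  tau→1  [deg 4]
trace reaching 1: tau·tau

Answer: DEADLOCK at state 1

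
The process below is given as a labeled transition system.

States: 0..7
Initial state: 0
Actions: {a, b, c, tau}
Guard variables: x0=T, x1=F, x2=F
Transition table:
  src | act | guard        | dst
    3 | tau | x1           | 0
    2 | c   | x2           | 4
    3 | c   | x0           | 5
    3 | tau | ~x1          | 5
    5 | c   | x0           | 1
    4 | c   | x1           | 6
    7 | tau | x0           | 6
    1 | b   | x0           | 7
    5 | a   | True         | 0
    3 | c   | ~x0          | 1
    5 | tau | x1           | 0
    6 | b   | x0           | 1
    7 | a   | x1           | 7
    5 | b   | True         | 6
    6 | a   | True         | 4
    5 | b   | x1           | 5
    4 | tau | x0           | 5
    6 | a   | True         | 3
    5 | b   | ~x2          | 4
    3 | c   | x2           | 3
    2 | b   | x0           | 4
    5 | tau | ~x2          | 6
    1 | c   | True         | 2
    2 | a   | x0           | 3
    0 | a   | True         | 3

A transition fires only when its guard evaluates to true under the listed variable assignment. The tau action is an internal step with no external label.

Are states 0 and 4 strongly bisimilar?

Refine partition for ~:
  π0 = {{0,1,2,3,4,5,6,7}}
  π1 = {{0},{1},{2,6},{3},{4,7},{5}}
  π2 = {{0},{1},{2},{3},{4},{5},{6},{7}}
stable after 3 split(s): 8 block(s)
0∈{0}, 4∈{4}

Answer: NOT BISIMILAR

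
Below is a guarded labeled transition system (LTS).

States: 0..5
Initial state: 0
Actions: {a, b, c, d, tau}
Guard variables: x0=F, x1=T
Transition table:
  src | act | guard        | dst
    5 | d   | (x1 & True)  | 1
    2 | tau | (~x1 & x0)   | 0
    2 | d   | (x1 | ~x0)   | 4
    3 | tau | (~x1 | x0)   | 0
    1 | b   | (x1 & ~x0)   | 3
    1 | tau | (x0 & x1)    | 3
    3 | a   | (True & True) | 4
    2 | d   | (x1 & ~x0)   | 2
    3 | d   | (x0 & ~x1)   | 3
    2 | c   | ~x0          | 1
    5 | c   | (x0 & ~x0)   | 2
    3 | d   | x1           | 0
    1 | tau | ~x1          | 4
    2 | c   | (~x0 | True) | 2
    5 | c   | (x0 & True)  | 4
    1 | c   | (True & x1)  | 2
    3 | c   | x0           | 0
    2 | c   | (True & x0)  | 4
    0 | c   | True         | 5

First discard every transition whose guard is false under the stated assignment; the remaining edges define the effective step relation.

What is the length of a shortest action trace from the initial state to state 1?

Answer: 2

Working:
Breadth-first toward 1:
  Layer 0: {0}
  Layer 1: {5}
  Layer 2: {1}
first hit 1 at d=2 via c·d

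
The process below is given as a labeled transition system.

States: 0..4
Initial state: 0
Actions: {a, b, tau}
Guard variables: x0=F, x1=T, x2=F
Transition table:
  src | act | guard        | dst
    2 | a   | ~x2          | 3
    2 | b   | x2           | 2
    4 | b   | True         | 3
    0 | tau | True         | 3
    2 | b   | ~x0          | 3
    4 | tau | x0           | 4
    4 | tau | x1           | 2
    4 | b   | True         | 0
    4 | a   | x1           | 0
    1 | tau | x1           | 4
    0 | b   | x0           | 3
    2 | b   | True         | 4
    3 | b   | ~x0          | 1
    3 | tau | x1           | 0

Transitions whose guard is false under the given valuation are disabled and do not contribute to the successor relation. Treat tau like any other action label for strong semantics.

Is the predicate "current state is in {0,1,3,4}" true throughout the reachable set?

Answer: INVARIANT VIOLATED at state 2

Analysis:
Safe = {0,1,3,4}
Reach set: {0,1,2,3,4}
  0: safe
  1: safe
  2: ✗ unsafe
  3: safe
  4: safe
reach 2 via tau·b·tau·tau — violates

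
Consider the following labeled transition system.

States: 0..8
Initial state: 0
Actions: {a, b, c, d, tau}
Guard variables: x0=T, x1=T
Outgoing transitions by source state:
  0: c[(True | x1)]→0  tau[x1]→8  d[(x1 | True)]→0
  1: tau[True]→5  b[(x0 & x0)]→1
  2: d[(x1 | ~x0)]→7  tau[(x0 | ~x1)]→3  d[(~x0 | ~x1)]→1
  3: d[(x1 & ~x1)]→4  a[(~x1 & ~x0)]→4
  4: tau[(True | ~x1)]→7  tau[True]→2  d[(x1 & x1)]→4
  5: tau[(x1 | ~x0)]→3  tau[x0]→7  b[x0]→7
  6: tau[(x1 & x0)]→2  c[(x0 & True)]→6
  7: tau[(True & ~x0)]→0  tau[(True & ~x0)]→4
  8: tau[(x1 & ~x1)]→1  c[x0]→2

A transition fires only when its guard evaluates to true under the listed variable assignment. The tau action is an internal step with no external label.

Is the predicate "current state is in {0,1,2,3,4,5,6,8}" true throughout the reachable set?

Answer: INVARIANT VIOLATED at state 7

Trace:
Inv-set: {0,1,2,3,4,5,6,8}
Reachable = {0,2,3,7,8}
  0: ok
  2: ok
  3: ok
  7: VIOLATES
  8: ok
witness against invariant: tau·c·d → 7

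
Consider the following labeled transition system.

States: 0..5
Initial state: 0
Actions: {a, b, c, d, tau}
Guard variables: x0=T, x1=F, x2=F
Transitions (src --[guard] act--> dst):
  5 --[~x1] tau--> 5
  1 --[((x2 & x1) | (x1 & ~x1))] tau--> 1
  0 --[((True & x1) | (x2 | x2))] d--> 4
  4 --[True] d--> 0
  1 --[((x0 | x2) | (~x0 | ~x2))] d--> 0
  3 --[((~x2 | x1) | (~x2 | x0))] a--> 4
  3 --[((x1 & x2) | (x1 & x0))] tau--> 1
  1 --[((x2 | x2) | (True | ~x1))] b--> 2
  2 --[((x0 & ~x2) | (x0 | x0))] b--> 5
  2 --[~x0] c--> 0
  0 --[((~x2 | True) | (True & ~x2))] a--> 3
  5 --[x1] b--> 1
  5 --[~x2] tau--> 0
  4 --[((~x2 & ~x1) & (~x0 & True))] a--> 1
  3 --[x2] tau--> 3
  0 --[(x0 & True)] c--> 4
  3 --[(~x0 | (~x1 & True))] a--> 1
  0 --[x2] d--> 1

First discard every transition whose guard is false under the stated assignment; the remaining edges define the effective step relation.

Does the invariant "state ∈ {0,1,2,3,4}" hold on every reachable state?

Answer: INVARIANT VIOLATED at state 5

Analysis:
Safe = {0,1,2,3,4}
Reach set: {0,1,2,3,4,5}
  0: ok
  1: ok
  2: ok
  3: ok
  4: ok
  5: outside
counterexample path to 5: a·a·b·b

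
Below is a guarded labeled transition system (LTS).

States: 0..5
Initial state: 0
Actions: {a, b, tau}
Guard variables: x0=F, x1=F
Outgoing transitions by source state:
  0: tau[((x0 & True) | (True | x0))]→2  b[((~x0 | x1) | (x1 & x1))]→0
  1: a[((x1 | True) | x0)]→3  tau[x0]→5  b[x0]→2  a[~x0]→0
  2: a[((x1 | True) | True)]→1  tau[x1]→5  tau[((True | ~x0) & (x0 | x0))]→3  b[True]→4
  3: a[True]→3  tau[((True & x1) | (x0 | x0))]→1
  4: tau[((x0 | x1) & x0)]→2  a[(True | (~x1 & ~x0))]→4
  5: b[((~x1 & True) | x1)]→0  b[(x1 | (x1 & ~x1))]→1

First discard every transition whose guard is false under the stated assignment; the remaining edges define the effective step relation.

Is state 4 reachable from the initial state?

Answer: REACHABLE

Analysis:
After dropping false guards: 9 live edges.
L0 = {0}
L1 = {2}  cumulative {0,2}
L2 = {1,4}  cumulative {0,1,2,4}
L3 = {3}  cumulative {0,1,2,3,4}
R = {0,1,2,3,4}
witness 4: tau·b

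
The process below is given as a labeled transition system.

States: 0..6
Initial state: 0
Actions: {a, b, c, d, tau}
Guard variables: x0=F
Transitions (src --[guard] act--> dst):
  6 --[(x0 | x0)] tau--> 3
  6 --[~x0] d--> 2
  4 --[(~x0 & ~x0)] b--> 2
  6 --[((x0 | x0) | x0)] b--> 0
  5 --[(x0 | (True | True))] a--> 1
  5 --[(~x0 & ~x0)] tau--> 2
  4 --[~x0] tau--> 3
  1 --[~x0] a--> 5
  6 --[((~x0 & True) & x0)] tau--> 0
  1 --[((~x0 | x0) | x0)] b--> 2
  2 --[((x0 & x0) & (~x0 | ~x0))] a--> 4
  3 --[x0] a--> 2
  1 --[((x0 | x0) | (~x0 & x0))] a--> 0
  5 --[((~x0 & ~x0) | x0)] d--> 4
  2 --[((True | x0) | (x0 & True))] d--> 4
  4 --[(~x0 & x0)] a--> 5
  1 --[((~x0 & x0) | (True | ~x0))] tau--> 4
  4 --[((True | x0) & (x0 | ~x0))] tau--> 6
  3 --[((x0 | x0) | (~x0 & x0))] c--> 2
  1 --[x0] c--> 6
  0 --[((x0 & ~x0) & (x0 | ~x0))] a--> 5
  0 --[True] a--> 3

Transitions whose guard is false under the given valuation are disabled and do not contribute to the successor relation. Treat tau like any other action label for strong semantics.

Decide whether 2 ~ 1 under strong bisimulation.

Bisimulation quotient by refinement:
  P[0] = {{0,1,2,3,4,5,6}}
  P[1] = {{0},{1},{2,6},{3},{4},{5}}
  P[2] = {{0},{1},{2},{3},{4},{5},{6}}
stable after 3 split(s): 7 block(s)
class of 2: {2}; class of 1: {1}

Answer: NOT BISIMILAR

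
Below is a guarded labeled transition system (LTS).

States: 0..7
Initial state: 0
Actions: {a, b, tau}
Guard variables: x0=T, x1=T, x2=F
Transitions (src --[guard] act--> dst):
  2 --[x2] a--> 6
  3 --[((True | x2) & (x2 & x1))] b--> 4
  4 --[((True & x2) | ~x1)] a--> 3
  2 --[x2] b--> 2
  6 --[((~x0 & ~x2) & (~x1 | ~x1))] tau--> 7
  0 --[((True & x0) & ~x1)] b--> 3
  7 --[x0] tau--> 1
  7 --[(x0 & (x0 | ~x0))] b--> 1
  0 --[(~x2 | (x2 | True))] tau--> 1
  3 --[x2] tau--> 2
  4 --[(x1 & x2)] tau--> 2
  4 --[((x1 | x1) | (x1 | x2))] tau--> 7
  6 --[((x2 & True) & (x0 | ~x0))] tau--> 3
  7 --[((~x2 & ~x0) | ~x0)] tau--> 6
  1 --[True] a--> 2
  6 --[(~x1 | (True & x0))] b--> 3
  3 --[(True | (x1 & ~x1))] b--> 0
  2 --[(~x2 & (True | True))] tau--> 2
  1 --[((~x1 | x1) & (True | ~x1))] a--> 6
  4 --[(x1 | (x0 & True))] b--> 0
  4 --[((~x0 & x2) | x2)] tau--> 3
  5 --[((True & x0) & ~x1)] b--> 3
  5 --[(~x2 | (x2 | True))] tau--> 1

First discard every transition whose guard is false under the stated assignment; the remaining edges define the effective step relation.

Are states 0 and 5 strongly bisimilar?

Refine partition for ~:
  P[0] = {{0,1,2,3,4,5,6,7}}
  P[1] = {{0,2,5},{1},{3,6},{4,7}}
  P[2] = {{0,5},{1},{2},{3},{4},{6},{7}}
7 equivalence class(es) (converged in 3)
class of 0: {0,5}; class of 5: {0,5}

Answer: BISIMILAR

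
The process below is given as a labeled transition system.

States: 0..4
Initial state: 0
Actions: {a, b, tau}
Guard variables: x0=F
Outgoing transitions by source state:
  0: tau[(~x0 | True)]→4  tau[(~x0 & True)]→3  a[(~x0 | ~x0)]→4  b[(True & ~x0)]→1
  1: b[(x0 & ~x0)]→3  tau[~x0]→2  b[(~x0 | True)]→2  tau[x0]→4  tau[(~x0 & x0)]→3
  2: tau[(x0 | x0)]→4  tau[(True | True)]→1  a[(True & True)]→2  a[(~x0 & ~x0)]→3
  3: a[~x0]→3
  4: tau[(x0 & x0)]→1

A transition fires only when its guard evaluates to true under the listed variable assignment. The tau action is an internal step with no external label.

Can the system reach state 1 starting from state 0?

Answer: REACHABLE

Analysis:
After dropping false guards: 10 live edges.
L0 = {0}
L1 = {1,3,4}  now seen {0,1,3,4}
L2 = {2}  now seen {0,1,2,3,4}
R = {0,1,2,3,4}
Path to 1: b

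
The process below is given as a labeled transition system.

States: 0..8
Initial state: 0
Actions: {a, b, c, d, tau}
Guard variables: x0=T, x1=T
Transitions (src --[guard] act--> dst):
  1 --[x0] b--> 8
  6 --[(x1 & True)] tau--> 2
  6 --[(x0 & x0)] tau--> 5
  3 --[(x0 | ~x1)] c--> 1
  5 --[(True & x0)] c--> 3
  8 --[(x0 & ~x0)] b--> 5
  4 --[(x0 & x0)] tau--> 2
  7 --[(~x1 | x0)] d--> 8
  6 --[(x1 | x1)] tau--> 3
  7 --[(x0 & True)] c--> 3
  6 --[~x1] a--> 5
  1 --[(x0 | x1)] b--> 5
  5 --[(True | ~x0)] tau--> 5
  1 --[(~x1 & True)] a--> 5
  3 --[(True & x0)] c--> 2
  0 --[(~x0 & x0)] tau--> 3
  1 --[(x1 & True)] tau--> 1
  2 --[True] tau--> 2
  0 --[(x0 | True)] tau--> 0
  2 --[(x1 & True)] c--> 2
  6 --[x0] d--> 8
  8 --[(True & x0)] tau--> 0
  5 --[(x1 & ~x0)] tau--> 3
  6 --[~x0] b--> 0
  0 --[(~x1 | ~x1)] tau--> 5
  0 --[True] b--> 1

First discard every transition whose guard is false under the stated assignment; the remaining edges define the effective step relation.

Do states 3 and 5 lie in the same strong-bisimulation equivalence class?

Answer: NOT BISIMILAR

Working:
Bisimulation quotient by refinement:
  round 0: {{0,1,2,3,4,5,6,7,8}}
  round 1: {{0,1},{2,5},{3},{4,8},{6},{7}}
  round 2: {{0},{1},{2},{3},{4},{5},{6},{7},{8}}
Fixed point at round 3; 9 class(es).
3∈{3}, 5∈{5}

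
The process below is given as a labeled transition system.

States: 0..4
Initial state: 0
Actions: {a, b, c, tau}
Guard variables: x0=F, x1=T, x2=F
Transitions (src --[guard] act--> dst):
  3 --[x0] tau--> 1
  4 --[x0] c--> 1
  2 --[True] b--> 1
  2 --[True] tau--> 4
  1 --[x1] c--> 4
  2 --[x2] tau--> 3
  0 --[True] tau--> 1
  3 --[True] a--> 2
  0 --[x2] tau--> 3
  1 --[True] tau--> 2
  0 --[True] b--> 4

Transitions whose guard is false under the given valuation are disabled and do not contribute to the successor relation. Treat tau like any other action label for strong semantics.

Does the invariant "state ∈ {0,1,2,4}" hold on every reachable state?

Answer: INVARIANT HOLDS

Analysis:
Safe = {0,1,2,4}
Reach set: {0,1,2,4}
  0: ✓
  1: ✓
  2: ✓
  4: ✓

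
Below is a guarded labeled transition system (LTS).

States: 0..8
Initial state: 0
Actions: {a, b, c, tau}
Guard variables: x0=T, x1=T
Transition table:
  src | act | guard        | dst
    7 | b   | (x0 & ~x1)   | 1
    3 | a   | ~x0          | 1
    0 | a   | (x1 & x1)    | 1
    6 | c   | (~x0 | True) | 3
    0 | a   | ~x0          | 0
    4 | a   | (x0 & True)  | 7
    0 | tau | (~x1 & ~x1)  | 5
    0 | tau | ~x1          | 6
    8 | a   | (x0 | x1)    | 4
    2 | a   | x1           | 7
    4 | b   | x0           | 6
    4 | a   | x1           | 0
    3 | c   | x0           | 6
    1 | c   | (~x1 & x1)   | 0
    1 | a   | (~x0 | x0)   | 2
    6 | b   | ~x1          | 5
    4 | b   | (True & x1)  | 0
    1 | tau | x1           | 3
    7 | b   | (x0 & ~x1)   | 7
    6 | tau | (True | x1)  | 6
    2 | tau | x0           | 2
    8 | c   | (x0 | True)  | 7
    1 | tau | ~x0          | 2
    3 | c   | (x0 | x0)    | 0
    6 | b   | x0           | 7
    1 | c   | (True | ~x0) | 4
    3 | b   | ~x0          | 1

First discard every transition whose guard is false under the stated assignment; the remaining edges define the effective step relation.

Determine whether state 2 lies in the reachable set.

Answer: REACHABLE

Working:
After dropping false guards: 17 live edges.
depth 0: {0}
depth 1: {1}  now seen {0,1}
depth 2: {2,3,4}  now seen {0,1,2,3,4}
depth 3: {6,7}  now seen {0,1,2,3,4,6,7}
Reachable = {0,1,2,3,4,6,7}
witness 2: a·a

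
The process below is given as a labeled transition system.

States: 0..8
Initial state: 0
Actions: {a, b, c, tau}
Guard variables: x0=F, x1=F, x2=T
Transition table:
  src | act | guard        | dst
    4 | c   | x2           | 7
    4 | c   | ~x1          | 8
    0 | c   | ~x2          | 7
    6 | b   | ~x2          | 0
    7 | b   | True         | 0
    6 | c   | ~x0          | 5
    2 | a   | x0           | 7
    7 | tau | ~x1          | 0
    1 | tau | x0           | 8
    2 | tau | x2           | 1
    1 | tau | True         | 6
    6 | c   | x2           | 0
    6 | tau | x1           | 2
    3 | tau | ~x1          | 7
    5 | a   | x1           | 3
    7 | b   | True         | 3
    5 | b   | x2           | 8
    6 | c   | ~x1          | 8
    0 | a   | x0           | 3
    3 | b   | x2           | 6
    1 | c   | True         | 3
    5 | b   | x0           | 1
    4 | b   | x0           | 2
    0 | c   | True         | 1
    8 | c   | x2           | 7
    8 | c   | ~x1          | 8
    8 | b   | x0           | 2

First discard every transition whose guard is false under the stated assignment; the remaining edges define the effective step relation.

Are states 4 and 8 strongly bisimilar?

Answer: BISIMILAR

Trace:
Refine partition for ~:
  P[0] = {{0,1,2,3,4,5,6,7,8}}
  P[1] = {{0,4,6,8},{1},{2},{3,7},{5}}
  P[2] = {{0},{1},{2},{3},{4,8},{5},{6},{7}}
Fixed point at round 3; 8 class(es).
[4]={4,8}  [8]={4,8}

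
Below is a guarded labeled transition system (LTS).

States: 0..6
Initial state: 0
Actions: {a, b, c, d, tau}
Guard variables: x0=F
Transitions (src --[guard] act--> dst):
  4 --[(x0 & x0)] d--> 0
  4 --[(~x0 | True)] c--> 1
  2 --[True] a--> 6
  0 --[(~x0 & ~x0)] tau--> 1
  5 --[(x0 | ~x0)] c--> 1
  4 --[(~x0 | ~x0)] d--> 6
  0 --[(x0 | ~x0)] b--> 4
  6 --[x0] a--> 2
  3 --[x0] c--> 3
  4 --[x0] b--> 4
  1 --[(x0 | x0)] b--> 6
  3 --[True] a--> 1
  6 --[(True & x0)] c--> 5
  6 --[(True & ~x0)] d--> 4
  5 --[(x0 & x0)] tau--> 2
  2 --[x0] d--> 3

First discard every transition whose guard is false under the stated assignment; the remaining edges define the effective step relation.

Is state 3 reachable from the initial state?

Answer: UNREACHABLE

Analysis:
Guard filter leaves 8 enabled edge(s).
Layer 0: {0}
Layer 1: {1,4}  total {0,1,4}
Layer 2: {6}  total {0,1,4,6}
R = {0,1,4,6}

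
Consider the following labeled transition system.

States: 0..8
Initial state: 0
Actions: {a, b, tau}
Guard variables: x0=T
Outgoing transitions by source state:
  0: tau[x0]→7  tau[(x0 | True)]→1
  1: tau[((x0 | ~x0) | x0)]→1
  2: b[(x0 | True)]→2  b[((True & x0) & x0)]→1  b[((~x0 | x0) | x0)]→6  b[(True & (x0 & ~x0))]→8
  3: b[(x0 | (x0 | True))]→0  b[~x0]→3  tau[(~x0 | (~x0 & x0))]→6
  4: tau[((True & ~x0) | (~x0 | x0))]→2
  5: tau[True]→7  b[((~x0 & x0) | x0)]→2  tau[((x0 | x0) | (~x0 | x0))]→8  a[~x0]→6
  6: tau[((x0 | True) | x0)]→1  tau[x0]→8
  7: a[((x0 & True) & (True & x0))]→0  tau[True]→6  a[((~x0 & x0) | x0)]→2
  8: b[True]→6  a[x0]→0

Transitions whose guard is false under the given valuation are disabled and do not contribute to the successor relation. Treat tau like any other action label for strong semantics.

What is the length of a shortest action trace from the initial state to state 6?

BFS to 6:
  Layer 0: {0}
  Layer 1: {1,7}
  Layer 2: {2,6}
6 enters at depth 2; path tau·tau

Answer: 2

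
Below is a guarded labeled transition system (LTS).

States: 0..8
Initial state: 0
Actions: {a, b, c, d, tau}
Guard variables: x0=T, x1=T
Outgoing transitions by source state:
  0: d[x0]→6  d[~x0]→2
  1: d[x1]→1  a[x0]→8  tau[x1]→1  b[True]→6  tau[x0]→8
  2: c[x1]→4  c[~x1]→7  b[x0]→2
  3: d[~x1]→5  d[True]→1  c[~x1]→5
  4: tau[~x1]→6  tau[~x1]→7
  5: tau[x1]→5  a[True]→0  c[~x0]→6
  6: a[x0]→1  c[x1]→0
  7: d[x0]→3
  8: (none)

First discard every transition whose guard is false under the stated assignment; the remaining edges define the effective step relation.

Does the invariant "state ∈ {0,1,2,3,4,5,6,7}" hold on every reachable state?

Answer: INVARIANT VIOLATED at state 8

Trace:
Allowed set {0,1,2,3,4,5,6,7}
Reach set: {0,1,6,8}
  0: ✓
  1: ✓
  6: ✓
  8: VIOLATES
counterexample path to 8: d·a·a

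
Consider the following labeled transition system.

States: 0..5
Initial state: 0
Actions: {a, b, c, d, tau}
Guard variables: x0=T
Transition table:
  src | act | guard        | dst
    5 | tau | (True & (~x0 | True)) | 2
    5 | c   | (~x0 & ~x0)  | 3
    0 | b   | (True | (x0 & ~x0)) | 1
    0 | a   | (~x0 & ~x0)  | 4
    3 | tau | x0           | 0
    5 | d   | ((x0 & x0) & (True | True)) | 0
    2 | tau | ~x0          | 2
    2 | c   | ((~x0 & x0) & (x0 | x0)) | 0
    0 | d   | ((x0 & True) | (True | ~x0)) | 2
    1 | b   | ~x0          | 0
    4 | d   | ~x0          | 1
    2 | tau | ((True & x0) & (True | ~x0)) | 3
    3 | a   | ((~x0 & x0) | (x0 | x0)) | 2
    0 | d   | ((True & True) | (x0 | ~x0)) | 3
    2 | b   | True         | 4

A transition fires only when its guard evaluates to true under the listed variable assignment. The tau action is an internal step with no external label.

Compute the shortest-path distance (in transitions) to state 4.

Answer: 2

Working:
Layered search for 4:
  L0 = {0}
  L1 = {1,2,3}
  L2 = {4}
depth(4)=2, e.g. d·b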